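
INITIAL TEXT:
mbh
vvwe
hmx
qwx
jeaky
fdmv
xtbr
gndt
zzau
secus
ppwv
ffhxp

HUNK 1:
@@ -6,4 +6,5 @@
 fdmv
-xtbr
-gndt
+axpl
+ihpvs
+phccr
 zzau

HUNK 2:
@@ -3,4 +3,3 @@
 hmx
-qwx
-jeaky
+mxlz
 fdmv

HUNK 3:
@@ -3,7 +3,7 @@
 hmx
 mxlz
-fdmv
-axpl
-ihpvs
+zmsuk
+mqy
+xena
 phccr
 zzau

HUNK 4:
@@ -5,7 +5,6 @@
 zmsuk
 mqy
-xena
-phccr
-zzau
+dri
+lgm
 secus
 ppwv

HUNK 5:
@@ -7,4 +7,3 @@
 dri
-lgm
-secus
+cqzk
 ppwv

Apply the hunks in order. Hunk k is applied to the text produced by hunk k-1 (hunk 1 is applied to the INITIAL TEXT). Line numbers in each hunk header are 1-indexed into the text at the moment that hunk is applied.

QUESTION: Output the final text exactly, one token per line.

Hunk 1: at line 6 remove [xtbr,gndt] add [axpl,ihpvs,phccr] -> 13 lines: mbh vvwe hmx qwx jeaky fdmv axpl ihpvs phccr zzau secus ppwv ffhxp
Hunk 2: at line 3 remove [qwx,jeaky] add [mxlz] -> 12 lines: mbh vvwe hmx mxlz fdmv axpl ihpvs phccr zzau secus ppwv ffhxp
Hunk 3: at line 3 remove [fdmv,axpl,ihpvs] add [zmsuk,mqy,xena] -> 12 lines: mbh vvwe hmx mxlz zmsuk mqy xena phccr zzau secus ppwv ffhxp
Hunk 4: at line 5 remove [xena,phccr,zzau] add [dri,lgm] -> 11 lines: mbh vvwe hmx mxlz zmsuk mqy dri lgm secus ppwv ffhxp
Hunk 5: at line 7 remove [lgm,secus] add [cqzk] -> 10 lines: mbh vvwe hmx mxlz zmsuk mqy dri cqzk ppwv ffhxp

Answer: mbh
vvwe
hmx
mxlz
zmsuk
mqy
dri
cqzk
ppwv
ffhxp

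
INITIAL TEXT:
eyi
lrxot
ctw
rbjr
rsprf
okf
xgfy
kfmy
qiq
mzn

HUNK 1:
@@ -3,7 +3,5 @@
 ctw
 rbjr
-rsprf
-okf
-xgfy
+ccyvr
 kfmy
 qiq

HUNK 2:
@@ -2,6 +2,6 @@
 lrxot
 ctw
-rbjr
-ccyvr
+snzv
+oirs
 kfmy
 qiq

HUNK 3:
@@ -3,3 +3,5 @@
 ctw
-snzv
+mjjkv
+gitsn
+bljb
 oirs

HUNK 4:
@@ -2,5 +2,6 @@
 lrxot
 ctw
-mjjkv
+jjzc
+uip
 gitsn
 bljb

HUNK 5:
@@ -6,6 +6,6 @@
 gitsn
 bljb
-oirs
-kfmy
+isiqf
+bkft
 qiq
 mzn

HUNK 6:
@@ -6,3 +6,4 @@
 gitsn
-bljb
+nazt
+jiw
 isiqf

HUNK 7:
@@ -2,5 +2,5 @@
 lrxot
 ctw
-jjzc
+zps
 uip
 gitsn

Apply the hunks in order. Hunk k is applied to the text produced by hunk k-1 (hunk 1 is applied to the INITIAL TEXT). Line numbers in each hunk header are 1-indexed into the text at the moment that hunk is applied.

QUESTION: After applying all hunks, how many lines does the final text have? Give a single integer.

Answer: 12

Derivation:
Hunk 1: at line 3 remove [rsprf,okf,xgfy] add [ccyvr] -> 8 lines: eyi lrxot ctw rbjr ccyvr kfmy qiq mzn
Hunk 2: at line 2 remove [rbjr,ccyvr] add [snzv,oirs] -> 8 lines: eyi lrxot ctw snzv oirs kfmy qiq mzn
Hunk 3: at line 3 remove [snzv] add [mjjkv,gitsn,bljb] -> 10 lines: eyi lrxot ctw mjjkv gitsn bljb oirs kfmy qiq mzn
Hunk 4: at line 2 remove [mjjkv] add [jjzc,uip] -> 11 lines: eyi lrxot ctw jjzc uip gitsn bljb oirs kfmy qiq mzn
Hunk 5: at line 6 remove [oirs,kfmy] add [isiqf,bkft] -> 11 lines: eyi lrxot ctw jjzc uip gitsn bljb isiqf bkft qiq mzn
Hunk 6: at line 6 remove [bljb] add [nazt,jiw] -> 12 lines: eyi lrxot ctw jjzc uip gitsn nazt jiw isiqf bkft qiq mzn
Hunk 7: at line 2 remove [jjzc] add [zps] -> 12 lines: eyi lrxot ctw zps uip gitsn nazt jiw isiqf bkft qiq mzn
Final line count: 12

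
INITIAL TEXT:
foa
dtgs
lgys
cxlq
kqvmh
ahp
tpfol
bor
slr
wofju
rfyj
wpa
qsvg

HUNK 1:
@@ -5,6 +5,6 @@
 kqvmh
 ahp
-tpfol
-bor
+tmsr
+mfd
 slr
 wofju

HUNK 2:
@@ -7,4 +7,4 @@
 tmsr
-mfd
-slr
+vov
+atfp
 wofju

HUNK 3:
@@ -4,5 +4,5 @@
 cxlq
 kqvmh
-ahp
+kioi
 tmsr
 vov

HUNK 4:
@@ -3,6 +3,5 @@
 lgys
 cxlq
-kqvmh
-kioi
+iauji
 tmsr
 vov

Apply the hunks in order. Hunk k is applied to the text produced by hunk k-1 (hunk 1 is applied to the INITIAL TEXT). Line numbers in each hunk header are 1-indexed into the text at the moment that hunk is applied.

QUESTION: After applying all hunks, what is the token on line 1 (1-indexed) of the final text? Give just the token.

Answer: foa

Derivation:
Hunk 1: at line 5 remove [tpfol,bor] add [tmsr,mfd] -> 13 lines: foa dtgs lgys cxlq kqvmh ahp tmsr mfd slr wofju rfyj wpa qsvg
Hunk 2: at line 7 remove [mfd,slr] add [vov,atfp] -> 13 lines: foa dtgs lgys cxlq kqvmh ahp tmsr vov atfp wofju rfyj wpa qsvg
Hunk 3: at line 4 remove [ahp] add [kioi] -> 13 lines: foa dtgs lgys cxlq kqvmh kioi tmsr vov atfp wofju rfyj wpa qsvg
Hunk 4: at line 3 remove [kqvmh,kioi] add [iauji] -> 12 lines: foa dtgs lgys cxlq iauji tmsr vov atfp wofju rfyj wpa qsvg
Final line 1: foa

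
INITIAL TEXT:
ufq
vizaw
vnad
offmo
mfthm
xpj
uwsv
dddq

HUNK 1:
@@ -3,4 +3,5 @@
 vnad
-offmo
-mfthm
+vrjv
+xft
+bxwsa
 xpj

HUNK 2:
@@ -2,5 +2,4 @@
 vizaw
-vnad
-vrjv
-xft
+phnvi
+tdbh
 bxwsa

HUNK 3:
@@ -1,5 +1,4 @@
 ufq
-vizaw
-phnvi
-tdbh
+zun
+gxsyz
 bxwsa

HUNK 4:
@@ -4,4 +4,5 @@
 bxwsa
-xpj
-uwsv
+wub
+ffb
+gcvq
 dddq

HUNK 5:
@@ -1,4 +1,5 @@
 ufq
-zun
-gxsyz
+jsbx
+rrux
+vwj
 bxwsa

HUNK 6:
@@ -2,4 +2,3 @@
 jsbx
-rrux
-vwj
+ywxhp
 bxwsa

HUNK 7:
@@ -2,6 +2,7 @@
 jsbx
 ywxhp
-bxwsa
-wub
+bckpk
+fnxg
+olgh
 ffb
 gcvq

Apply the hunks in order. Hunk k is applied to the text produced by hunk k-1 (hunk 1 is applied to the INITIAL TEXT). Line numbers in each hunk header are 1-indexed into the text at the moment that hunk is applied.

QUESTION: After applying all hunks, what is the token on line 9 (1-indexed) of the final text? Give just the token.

Answer: dddq

Derivation:
Hunk 1: at line 3 remove [offmo,mfthm] add [vrjv,xft,bxwsa] -> 9 lines: ufq vizaw vnad vrjv xft bxwsa xpj uwsv dddq
Hunk 2: at line 2 remove [vnad,vrjv,xft] add [phnvi,tdbh] -> 8 lines: ufq vizaw phnvi tdbh bxwsa xpj uwsv dddq
Hunk 3: at line 1 remove [vizaw,phnvi,tdbh] add [zun,gxsyz] -> 7 lines: ufq zun gxsyz bxwsa xpj uwsv dddq
Hunk 4: at line 4 remove [xpj,uwsv] add [wub,ffb,gcvq] -> 8 lines: ufq zun gxsyz bxwsa wub ffb gcvq dddq
Hunk 5: at line 1 remove [zun,gxsyz] add [jsbx,rrux,vwj] -> 9 lines: ufq jsbx rrux vwj bxwsa wub ffb gcvq dddq
Hunk 6: at line 2 remove [rrux,vwj] add [ywxhp] -> 8 lines: ufq jsbx ywxhp bxwsa wub ffb gcvq dddq
Hunk 7: at line 2 remove [bxwsa,wub] add [bckpk,fnxg,olgh] -> 9 lines: ufq jsbx ywxhp bckpk fnxg olgh ffb gcvq dddq
Final line 9: dddq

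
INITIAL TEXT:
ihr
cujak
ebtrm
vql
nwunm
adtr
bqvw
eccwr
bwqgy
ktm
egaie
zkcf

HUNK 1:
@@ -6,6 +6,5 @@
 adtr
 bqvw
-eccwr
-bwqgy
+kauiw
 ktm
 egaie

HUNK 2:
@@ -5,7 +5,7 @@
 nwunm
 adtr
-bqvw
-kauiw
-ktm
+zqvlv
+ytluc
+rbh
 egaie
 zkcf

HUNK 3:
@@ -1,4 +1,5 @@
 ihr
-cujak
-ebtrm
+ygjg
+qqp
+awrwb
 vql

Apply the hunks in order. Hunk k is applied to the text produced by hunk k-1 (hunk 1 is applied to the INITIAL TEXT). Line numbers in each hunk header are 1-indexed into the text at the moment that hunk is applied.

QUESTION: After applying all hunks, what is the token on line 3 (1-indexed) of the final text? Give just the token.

Hunk 1: at line 6 remove [eccwr,bwqgy] add [kauiw] -> 11 lines: ihr cujak ebtrm vql nwunm adtr bqvw kauiw ktm egaie zkcf
Hunk 2: at line 5 remove [bqvw,kauiw,ktm] add [zqvlv,ytluc,rbh] -> 11 lines: ihr cujak ebtrm vql nwunm adtr zqvlv ytluc rbh egaie zkcf
Hunk 3: at line 1 remove [cujak,ebtrm] add [ygjg,qqp,awrwb] -> 12 lines: ihr ygjg qqp awrwb vql nwunm adtr zqvlv ytluc rbh egaie zkcf
Final line 3: qqp

Answer: qqp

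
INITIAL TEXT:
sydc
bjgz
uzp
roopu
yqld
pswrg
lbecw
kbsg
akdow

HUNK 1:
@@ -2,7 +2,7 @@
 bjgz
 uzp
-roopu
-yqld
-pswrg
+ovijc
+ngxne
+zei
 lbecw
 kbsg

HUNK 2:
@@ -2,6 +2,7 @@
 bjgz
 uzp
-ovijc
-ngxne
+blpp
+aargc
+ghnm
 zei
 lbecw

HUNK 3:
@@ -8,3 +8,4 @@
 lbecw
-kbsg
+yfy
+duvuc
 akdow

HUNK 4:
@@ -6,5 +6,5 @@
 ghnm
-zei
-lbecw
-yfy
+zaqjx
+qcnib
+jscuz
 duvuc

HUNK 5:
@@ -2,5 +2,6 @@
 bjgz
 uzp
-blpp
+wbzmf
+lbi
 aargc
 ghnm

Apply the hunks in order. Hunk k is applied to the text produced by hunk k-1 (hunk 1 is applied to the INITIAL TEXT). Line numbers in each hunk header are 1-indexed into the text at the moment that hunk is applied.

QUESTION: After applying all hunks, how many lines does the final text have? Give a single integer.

Hunk 1: at line 2 remove [roopu,yqld,pswrg] add [ovijc,ngxne,zei] -> 9 lines: sydc bjgz uzp ovijc ngxne zei lbecw kbsg akdow
Hunk 2: at line 2 remove [ovijc,ngxne] add [blpp,aargc,ghnm] -> 10 lines: sydc bjgz uzp blpp aargc ghnm zei lbecw kbsg akdow
Hunk 3: at line 8 remove [kbsg] add [yfy,duvuc] -> 11 lines: sydc bjgz uzp blpp aargc ghnm zei lbecw yfy duvuc akdow
Hunk 4: at line 6 remove [zei,lbecw,yfy] add [zaqjx,qcnib,jscuz] -> 11 lines: sydc bjgz uzp blpp aargc ghnm zaqjx qcnib jscuz duvuc akdow
Hunk 5: at line 2 remove [blpp] add [wbzmf,lbi] -> 12 lines: sydc bjgz uzp wbzmf lbi aargc ghnm zaqjx qcnib jscuz duvuc akdow
Final line count: 12

Answer: 12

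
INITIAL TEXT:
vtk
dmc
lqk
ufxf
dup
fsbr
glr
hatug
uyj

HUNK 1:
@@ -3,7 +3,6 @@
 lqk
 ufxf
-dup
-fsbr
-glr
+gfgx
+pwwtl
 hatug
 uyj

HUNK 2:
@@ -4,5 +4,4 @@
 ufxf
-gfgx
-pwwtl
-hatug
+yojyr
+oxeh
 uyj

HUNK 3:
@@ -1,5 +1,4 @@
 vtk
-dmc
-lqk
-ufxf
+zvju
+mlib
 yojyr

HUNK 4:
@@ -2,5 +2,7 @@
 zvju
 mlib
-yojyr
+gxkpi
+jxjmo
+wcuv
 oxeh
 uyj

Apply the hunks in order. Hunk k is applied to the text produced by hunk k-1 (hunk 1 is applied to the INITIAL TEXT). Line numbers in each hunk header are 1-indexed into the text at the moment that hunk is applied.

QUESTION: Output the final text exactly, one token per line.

Answer: vtk
zvju
mlib
gxkpi
jxjmo
wcuv
oxeh
uyj

Derivation:
Hunk 1: at line 3 remove [dup,fsbr,glr] add [gfgx,pwwtl] -> 8 lines: vtk dmc lqk ufxf gfgx pwwtl hatug uyj
Hunk 2: at line 4 remove [gfgx,pwwtl,hatug] add [yojyr,oxeh] -> 7 lines: vtk dmc lqk ufxf yojyr oxeh uyj
Hunk 3: at line 1 remove [dmc,lqk,ufxf] add [zvju,mlib] -> 6 lines: vtk zvju mlib yojyr oxeh uyj
Hunk 4: at line 2 remove [yojyr] add [gxkpi,jxjmo,wcuv] -> 8 lines: vtk zvju mlib gxkpi jxjmo wcuv oxeh uyj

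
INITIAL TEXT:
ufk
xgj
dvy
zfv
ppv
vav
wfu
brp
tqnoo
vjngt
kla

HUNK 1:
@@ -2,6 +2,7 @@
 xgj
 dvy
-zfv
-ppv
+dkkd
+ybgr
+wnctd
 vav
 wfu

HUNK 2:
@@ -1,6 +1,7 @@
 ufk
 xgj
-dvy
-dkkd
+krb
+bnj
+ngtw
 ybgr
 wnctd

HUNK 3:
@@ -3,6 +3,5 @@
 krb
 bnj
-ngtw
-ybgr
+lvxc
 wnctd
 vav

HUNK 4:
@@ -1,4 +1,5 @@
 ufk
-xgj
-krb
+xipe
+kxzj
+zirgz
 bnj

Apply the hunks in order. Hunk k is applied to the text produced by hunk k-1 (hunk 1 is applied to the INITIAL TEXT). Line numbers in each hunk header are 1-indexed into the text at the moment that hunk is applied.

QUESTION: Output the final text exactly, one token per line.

Hunk 1: at line 2 remove [zfv,ppv] add [dkkd,ybgr,wnctd] -> 12 lines: ufk xgj dvy dkkd ybgr wnctd vav wfu brp tqnoo vjngt kla
Hunk 2: at line 1 remove [dvy,dkkd] add [krb,bnj,ngtw] -> 13 lines: ufk xgj krb bnj ngtw ybgr wnctd vav wfu brp tqnoo vjngt kla
Hunk 3: at line 3 remove [ngtw,ybgr] add [lvxc] -> 12 lines: ufk xgj krb bnj lvxc wnctd vav wfu brp tqnoo vjngt kla
Hunk 4: at line 1 remove [xgj,krb] add [xipe,kxzj,zirgz] -> 13 lines: ufk xipe kxzj zirgz bnj lvxc wnctd vav wfu brp tqnoo vjngt kla

Answer: ufk
xipe
kxzj
zirgz
bnj
lvxc
wnctd
vav
wfu
brp
tqnoo
vjngt
kla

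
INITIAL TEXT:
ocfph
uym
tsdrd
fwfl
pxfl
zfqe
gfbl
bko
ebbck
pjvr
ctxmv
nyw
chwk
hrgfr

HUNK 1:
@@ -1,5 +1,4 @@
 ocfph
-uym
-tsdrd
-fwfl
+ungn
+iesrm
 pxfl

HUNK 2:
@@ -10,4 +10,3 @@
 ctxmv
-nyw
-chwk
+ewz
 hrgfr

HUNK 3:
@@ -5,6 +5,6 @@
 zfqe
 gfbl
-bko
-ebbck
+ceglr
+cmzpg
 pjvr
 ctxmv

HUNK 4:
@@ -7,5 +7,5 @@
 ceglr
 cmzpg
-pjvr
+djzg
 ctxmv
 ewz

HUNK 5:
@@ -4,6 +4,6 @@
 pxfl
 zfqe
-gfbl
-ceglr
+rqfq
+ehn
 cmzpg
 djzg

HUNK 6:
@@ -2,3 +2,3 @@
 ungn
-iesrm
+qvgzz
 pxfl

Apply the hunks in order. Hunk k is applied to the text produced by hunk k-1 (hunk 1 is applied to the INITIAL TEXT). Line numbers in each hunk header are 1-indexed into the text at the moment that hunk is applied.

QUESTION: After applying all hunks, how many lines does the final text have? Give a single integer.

Answer: 12

Derivation:
Hunk 1: at line 1 remove [uym,tsdrd,fwfl] add [ungn,iesrm] -> 13 lines: ocfph ungn iesrm pxfl zfqe gfbl bko ebbck pjvr ctxmv nyw chwk hrgfr
Hunk 2: at line 10 remove [nyw,chwk] add [ewz] -> 12 lines: ocfph ungn iesrm pxfl zfqe gfbl bko ebbck pjvr ctxmv ewz hrgfr
Hunk 3: at line 5 remove [bko,ebbck] add [ceglr,cmzpg] -> 12 lines: ocfph ungn iesrm pxfl zfqe gfbl ceglr cmzpg pjvr ctxmv ewz hrgfr
Hunk 4: at line 7 remove [pjvr] add [djzg] -> 12 lines: ocfph ungn iesrm pxfl zfqe gfbl ceglr cmzpg djzg ctxmv ewz hrgfr
Hunk 5: at line 4 remove [gfbl,ceglr] add [rqfq,ehn] -> 12 lines: ocfph ungn iesrm pxfl zfqe rqfq ehn cmzpg djzg ctxmv ewz hrgfr
Hunk 6: at line 2 remove [iesrm] add [qvgzz] -> 12 lines: ocfph ungn qvgzz pxfl zfqe rqfq ehn cmzpg djzg ctxmv ewz hrgfr
Final line count: 12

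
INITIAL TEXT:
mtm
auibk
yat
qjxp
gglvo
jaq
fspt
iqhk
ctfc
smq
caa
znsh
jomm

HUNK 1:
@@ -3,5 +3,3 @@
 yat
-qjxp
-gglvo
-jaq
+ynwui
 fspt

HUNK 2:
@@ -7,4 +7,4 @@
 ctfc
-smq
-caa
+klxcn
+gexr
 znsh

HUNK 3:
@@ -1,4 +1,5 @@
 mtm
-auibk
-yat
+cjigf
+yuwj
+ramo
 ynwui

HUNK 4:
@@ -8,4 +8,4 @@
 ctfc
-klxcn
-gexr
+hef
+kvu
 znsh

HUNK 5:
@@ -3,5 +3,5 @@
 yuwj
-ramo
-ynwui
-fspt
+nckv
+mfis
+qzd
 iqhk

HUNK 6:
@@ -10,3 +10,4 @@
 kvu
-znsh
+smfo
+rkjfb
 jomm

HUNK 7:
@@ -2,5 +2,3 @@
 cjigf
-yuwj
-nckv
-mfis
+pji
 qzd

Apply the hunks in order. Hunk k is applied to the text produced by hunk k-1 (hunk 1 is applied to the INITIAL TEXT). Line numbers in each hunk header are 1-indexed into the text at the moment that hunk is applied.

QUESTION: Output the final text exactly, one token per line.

Answer: mtm
cjigf
pji
qzd
iqhk
ctfc
hef
kvu
smfo
rkjfb
jomm

Derivation:
Hunk 1: at line 3 remove [qjxp,gglvo,jaq] add [ynwui] -> 11 lines: mtm auibk yat ynwui fspt iqhk ctfc smq caa znsh jomm
Hunk 2: at line 7 remove [smq,caa] add [klxcn,gexr] -> 11 lines: mtm auibk yat ynwui fspt iqhk ctfc klxcn gexr znsh jomm
Hunk 3: at line 1 remove [auibk,yat] add [cjigf,yuwj,ramo] -> 12 lines: mtm cjigf yuwj ramo ynwui fspt iqhk ctfc klxcn gexr znsh jomm
Hunk 4: at line 8 remove [klxcn,gexr] add [hef,kvu] -> 12 lines: mtm cjigf yuwj ramo ynwui fspt iqhk ctfc hef kvu znsh jomm
Hunk 5: at line 3 remove [ramo,ynwui,fspt] add [nckv,mfis,qzd] -> 12 lines: mtm cjigf yuwj nckv mfis qzd iqhk ctfc hef kvu znsh jomm
Hunk 6: at line 10 remove [znsh] add [smfo,rkjfb] -> 13 lines: mtm cjigf yuwj nckv mfis qzd iqhk ctfc hef kvu smfo rkjfb jomm
Hunk 7: at line 2 remove [yuwj,nckv,mfis] add [pji] -> 11 lines: mtm cjigf pji qzd iqhk ctfc hef kvu smfo rkjfb jomm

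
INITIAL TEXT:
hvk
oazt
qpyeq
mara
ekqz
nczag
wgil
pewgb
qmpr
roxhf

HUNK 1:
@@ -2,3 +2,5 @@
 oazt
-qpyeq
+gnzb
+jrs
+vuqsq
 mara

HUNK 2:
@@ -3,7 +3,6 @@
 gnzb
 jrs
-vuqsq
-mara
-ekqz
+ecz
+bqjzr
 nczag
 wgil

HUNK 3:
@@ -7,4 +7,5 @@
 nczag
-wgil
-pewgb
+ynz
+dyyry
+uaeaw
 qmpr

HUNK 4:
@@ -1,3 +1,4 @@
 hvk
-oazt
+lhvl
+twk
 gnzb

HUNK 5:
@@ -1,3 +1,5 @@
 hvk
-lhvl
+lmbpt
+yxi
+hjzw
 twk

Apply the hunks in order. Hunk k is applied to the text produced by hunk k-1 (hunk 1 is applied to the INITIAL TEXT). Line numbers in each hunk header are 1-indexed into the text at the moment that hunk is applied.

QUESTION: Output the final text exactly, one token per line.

Hunk 1: at line 2 remove [qpyeq] add [gnzb,jrs,vuqsq] -> 12 lines: hvk oazt gnzb jrs vuqsq mara ekqz nczag wgil pewgb qmpr roxhf
Hunk 2: at line 3 remove [vuqsq,mara,ekqz] add [ecz,bqjzr] -> 11 lines: hvk oazt gnzb jrs ecz bqjzr nczag wgil pewgb qmpr roxhf
Hunk 3: at line 7 remove [wgil,pewgb] add [ynz,dyyry,uaeaw] -> 12 lines: hvk oazt gnzb jrs ecz bqjzr nczag ynz dyyry uaeaw qmpr roxhf
Hunk 4: at line 1 remove [oazt] add [lhvl,twk] -> 13 lines: hvk lhvl twk gnzb jrs ecz bqjzr nczag ynz dyyry uaeaw qmpr roxhf
Hunk 5: at line 1 remove [lhvl] add [lmbpt,yxi,hjzw] -> 15 lines: hvk lmbpt yxi hjzw twk gnzb jrs ecz bqjzr nczag ynz dyyry uaeaw qmpr roxhf

Answer: hvk
lmbpt
yxi
hjzw
twk
gnzb
jrs
ecz
bqjzr
nczag
ynz
dyyry
uaeaw
qmpr
roxhf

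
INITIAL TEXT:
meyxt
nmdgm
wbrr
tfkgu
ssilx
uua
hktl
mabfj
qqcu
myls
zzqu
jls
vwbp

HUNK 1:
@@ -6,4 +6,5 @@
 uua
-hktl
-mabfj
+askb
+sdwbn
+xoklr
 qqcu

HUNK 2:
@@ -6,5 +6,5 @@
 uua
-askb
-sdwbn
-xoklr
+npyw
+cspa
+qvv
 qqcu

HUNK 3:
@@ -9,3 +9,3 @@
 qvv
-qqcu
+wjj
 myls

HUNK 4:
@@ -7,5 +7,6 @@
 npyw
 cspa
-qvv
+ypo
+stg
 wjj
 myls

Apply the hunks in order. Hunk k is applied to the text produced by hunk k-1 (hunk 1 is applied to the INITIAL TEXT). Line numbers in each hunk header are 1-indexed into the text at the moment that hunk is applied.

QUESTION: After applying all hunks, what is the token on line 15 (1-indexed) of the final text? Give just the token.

Hunk 1: at line 6 remove [hktl,mabfj] add [askb,sdwbn,xoklr] -> 14 lines: meyxt nmdgm wbrr tfkgu ssilx uua askb sdwbn xoklr qqcu myls zzqu jls vwbp
Hunk 2: at line 6 remove [askb,sdwbn,xoklr] add [npyw,cspa,qvv] -> 14 lines: meyxt nmdgm wbrr tfkgu ssilx uua npyw cspa qvv qqcu myls zzqu jls vwbp
Hunk 3: at line 9 remove [qqcu] add [wjj] -> 14 lines: meyxt nmdgm wbrr tfkgu ssilx uua npyw cspa qvv wjj myls zzqu jls vwbp
Hunk 4: at line 7 remove [qvv] add [ypo,stg] -> 15 lines: meyxt nmdgm wbrr tfkgu ssilx uua npyw cspa ypo stg wjj myls zzqu jls vwbp
Final line 15: vwbp

Answer: vwbp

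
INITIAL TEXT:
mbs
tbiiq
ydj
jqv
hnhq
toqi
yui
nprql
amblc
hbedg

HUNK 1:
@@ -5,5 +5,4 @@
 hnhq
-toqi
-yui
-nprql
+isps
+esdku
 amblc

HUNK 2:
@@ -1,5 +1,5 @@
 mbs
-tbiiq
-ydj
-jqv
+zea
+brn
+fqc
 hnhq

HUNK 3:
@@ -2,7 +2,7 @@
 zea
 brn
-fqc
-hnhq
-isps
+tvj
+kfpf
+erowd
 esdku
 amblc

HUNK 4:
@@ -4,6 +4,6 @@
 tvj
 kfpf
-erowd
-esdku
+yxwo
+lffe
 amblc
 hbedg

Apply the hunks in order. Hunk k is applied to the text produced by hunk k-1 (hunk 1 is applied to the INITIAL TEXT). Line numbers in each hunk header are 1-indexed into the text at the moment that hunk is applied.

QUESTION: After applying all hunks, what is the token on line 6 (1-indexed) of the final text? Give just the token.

Hunk 1: at line 5 remove [toqi,yui,nprql] add [isps,esdku] -> 9 lines: mbs tbiiq ydj jqv hnhq isps esdku amblc hbedg
Hunk 2: at line 1 remove [tbiiq,ydj,jqv] add [zea,brn,fqc] -> 9 lines: mbs zea brn fqc hnhq isps esdku amblc hbedg
Hunk 3: at line 2 remove [fqc,hnhq,isps] add [tvj,kfpf,erowd] -> 9 lines: mbs zea brn tvj kfpf erowd esdku amblc hbedg
Hunk 4: at line 4 remove [erowd,esdku] add [yxwo,lffe] -> 9 lines: mbs zea brn tvj kfpf yxwo lffe amblc hbedg
Final line 6: yxwo

Answer: yxwo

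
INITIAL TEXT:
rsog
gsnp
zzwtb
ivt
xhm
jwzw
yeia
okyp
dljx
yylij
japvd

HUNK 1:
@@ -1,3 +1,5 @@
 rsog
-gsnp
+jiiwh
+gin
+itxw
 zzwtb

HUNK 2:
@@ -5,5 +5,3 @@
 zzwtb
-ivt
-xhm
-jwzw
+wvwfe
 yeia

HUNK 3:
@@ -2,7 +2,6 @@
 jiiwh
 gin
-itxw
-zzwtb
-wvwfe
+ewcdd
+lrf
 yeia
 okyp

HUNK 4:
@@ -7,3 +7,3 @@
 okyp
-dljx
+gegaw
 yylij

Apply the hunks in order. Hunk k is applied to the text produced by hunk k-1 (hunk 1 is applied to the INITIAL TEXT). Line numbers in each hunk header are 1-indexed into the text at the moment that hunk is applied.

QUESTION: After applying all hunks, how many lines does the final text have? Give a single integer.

Answer: 10

Derivation:
Hunk 1: at line 1 remove [gsnp] add [jiiwh,gin,itxw] -> 13 lines: rsog jiiwh gin itxw zzwtb ivt xhm jwzw yeia okyp dljx yylij japvd
Hunk 2: at line 5 remove [ivt,xhm,jwzw] add [wvwfe] -> 11 lines: rsog jiiwh gin itxw zzwtb wvwfe yeia okyp dljx yylij japvd
Hunk 3: at line 2 remove [itxw,zzwtb,wvwfe] add [ewcdd,lrf] -> 10 lines: rsog jiiwh gin ewcdd lrf yeia okyp dljx yylij japvd
Hunk 4: at line 7 remove [dljx] add [gegaw] -> 10 lines: rsog jiiwh gin ewcdd lrf yeia okyp gegaw yylij japvd
Final line count: 10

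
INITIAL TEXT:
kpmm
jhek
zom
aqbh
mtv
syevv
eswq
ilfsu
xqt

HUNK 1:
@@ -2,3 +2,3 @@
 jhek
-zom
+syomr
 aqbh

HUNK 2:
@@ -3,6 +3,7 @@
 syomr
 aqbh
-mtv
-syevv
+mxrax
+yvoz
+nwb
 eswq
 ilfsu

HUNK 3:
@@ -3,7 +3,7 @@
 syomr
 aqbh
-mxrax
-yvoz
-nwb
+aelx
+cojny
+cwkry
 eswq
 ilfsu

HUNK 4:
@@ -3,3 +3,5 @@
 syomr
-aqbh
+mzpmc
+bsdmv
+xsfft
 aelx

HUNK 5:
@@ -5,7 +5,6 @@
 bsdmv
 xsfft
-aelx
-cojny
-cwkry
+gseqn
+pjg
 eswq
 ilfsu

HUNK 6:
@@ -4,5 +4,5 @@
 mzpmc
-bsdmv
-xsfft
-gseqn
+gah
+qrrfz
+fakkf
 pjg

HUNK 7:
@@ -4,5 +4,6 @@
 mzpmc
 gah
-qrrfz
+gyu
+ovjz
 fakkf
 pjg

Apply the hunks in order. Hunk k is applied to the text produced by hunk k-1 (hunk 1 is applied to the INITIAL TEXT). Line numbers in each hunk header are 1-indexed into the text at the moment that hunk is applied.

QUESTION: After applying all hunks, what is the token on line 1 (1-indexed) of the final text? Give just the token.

Answer: kpmm

Derivation:
Hunk 1: at line 2 remove [zom] add [syomr] -> 9 lines: kpmm jhek syomr aqbh mtv syevv eswq ilfsu xqt
Hunk 2: at line 3 remove [mtv,syevv] add [mxrax,yvoz,nwb] -> 10 lines: kpmm jhek syomr aqbh mxrax yvoz nwb eswq ilfsu xqt
Hunk 3: at line 3 remove [mxrax,yvoz,nwb] add [aelx,cojny,cwkry] -> 10 lines: kpmm jhek syomr aqbh aelx cojny cwkry eswq ilfsu xqt
Hunk 4: at line 3 remove [aqbh] add [mzpmc,bsdmv,xsfft] -> 12 lines: kpmm jhek syomr mzpmc bsdmv xsfft aelx cojny cwkry eswq ilfsu xqt
Hunk 5: at line 5 remove [aelx,cojny,cwkry] add [gseqn,pjg] -> 11 lines: kpmm jhek syomr mzpmc bsdmv xsfft gseqn pjg eswq ilfsu xqt
Hunk 6: at line 4 remove [bsdmv,xsfft,gseqn] add [gah,qrrfz,fakkf] -> 11 lines: kpmm jhek syomr mzpmc gah qrrfz fakkf pjg eswq ilfsu xqt
Hunk 7: at line 4 remove [qrrfz] add [gyu,ovjz] -> 12 lines: kpmm jhek syomr mzpmc gah gyu ovjz fakkf pjg eswq ilfsu xqt
Final line 1: kpmm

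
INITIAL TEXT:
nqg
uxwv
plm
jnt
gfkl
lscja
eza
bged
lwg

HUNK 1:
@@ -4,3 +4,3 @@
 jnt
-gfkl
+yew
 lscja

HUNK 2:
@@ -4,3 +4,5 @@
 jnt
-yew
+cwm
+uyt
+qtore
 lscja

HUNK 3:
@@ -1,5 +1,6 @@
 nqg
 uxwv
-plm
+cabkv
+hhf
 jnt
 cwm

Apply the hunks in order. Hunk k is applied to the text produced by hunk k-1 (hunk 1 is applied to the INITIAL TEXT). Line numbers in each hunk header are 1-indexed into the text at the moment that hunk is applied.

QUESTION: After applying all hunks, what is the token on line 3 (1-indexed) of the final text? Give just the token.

Answer: cabkv

Derivation:
Hunk 1: at line 4 remove [gfkl] add [yew] -> 9 lines: nqg uxwv plm jnt yew lscja eza bged lwg
Hunk 2: at line 4 remove [yew] add [cwm,uyt,qtore] -> 11 lines: nqg uxwv plm jnt cwm uyt qtore lscja eza bged lwg
Hunk 3: at line 1 remove [plm] add [cabkv,hhf] -> 12 lines: nqg uxwv cabkv hhf jnt cwm uyt qtore lscja eza bged lwg
Final line 3: cabkv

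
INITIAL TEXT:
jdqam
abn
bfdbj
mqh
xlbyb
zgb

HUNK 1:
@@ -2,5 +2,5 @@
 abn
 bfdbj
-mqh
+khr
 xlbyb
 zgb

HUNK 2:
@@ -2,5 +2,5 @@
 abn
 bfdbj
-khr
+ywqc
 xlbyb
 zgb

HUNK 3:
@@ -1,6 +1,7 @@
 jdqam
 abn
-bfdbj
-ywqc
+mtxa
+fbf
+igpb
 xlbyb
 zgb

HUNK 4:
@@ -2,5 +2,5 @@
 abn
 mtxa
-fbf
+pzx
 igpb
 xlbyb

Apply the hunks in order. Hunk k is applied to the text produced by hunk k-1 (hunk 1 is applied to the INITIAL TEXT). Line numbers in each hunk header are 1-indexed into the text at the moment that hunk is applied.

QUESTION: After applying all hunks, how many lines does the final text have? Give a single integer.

Hunk 1: at line 2 remove [mqh] add [khr] -> 6 lines: jdqam abn bfdbj khr xlbyb zgb
Hunk 2: at line 2 remove [khr] add [ywqc] -> 6 lines: jdqam abn bfdbj ywqc xlbyb zgb
Hunk 3: at line 1 remove [bfdbj,ywqc] add [mtxa,fbf,igpb] -> 7 lines: jdqam abn mtxa fbf igpb xlbyb zgb
Hunk 4: at line 2 remove [fbf] add [pzx] -> 7 lines: jdqam abn mtxa pzx igpb xlbyb zgb
Final line count: 7

Answer: 7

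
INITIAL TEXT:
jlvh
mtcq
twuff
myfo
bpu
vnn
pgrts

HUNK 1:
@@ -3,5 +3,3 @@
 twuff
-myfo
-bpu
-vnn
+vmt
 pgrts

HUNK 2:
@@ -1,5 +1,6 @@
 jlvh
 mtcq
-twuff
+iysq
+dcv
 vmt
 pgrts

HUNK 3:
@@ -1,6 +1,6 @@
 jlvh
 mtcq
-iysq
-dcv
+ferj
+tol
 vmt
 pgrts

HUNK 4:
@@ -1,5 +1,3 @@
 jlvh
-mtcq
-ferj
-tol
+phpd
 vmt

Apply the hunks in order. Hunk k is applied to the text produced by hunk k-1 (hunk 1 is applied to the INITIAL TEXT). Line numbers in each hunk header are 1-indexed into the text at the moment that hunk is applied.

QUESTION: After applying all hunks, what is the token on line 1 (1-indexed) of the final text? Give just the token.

Hunk 1: at line 3 remove [myfo,bpu,vnn] add [vmt] -> 5 lines: jlvh mtcq twuff vmt pgrts
Hunk 2: at line 1 remove [twuff] add [iysq,dcv] -> 6 lines: jlvh mtcq iysq dcv vmt pgrts
Hunk 3: at line 1 remove [iysq,dcv] add [ferj,tol] -> 6 lines: jlvh mtcq ferj tol vmt pgrts
Hunk 4: at line 1 remove [mtcq,ferj,tol] add [phpd] -> 4 lines: jlvh phpd vmt pgrts
Final line 1: jlvh

Answer: jlvh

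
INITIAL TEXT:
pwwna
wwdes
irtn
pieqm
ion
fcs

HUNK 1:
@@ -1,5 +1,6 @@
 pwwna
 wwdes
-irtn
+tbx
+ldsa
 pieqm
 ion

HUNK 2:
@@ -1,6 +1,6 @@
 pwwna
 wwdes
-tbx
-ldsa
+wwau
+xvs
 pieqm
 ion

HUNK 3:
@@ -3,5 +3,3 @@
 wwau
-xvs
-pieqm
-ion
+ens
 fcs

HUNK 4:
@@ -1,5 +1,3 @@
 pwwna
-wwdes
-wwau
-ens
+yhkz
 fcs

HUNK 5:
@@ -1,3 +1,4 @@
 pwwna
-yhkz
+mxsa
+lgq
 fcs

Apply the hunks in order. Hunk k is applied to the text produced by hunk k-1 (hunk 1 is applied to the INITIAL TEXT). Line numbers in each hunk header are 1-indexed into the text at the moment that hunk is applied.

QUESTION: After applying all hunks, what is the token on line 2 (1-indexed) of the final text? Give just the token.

Answer: mxsa

Derivation:
Hunk 1: at line 1 remove [irtn] add [tbx,ldsa] -> 7 lines: pwwna wwdes tbx ldsa pieqm ion fcs
Hunk 2: at line 1 remove [tbx,ldsa] add [wwau,xvs] -> 7 lines: pwwna wwdes wwau xvs pieqm ion fcs
Hunk 3: at line 3 remove [xvs,pieqm,ion] add [ens] -> 5 lines: pwwna wwdes wwau ens fcs
Hunk 4: at line 1 remove [wwdes,wwau,ens] add [yhkz] -> 3 lines: pwwna yhkz fcs
Hunk 5: at line 1 remove [yhkz] add [mxsa,lgq] -> 4 lines: pwwna mxsa lgq fcs
Final line 2: mxsa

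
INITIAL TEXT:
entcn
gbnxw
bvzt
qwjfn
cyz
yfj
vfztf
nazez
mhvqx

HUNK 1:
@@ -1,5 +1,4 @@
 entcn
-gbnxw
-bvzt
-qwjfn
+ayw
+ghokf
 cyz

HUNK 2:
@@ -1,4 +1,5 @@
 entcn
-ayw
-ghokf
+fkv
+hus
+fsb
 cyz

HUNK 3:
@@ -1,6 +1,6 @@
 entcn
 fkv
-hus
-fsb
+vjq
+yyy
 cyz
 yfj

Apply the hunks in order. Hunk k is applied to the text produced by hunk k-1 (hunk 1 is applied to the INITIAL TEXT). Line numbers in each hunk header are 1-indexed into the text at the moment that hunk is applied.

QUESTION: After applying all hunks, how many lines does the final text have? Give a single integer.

Hunk 1: at line 1 remove [gbnxw,bvzt,qwjfn] add [ayw,ghokf] -> 8 lines: entcn ayw ghokf cyz yfj vfztf nazez mhvqx
Hunk 2: at line 1 remove [ayw,ghokf] add [fkv,hus,fsb] -> 9 lines: entcn fkv hus fsb cyz yfj vfztf nazez mhvqx
Hunk 3: at line 1 remove [hus,fsb] add [vjq,yyy] -> 9 lines: entcn fkv vjq yyy cyz yfj vfztf nazez mhvqx
Final line count: 9

Answer: 9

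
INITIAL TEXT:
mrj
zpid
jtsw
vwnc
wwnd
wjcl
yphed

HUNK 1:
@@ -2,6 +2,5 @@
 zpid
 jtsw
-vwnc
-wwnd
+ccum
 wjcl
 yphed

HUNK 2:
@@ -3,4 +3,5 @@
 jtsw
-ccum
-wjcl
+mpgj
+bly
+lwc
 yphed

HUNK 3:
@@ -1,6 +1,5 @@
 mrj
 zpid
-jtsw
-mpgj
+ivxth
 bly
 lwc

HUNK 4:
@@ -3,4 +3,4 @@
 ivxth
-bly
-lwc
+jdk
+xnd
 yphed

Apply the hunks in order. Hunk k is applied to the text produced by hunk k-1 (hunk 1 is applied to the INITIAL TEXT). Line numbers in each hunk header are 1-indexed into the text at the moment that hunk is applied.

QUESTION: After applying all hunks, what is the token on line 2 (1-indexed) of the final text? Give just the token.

Hunk 1: at line 2 remove [vwnc,wwnd] add [ccum] -> 6 lines: mrj zpid jtsw ccum wjcl yphed
Hunk 2: at line 3 remove [ccum,wjcl] add [mpgj,bly,lwc] -> 7 lines: mrj zpid jtsw mpgj bly lwc yphed
Hunk 3: at line 1 remove [jtsw,mpgj] add [ivxth] -> 6 lines: mrj zpid ivxth bly lwc yphed
Hunk 4: at line 3 remove [bly,lwc] add [jdk,xnd] -> 6 lines: mrj zpid ivxth jdk xnd yphed
Final line 2: zpid

Answer: zpid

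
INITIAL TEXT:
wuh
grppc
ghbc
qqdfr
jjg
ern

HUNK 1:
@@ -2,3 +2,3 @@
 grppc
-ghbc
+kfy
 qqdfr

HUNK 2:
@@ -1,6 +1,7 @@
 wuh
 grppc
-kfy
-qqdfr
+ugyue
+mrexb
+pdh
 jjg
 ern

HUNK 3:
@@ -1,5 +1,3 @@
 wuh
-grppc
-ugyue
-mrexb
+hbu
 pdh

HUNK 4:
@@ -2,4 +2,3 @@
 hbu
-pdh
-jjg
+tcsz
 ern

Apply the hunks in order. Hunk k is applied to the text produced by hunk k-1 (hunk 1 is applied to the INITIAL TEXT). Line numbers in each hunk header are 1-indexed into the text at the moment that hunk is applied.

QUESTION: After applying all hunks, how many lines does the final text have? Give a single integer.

Hunk 1: at line 2 remove [ghbc] add [kfy] -> 6 lines: wuh grppc kfy qqdfr jjg ern
Hunk 2: at line 1 remove [kfy,qqdfr] add [ugyue,mrexb,pdh] -> 7 lines: wuh grppc ugyue mrexb pdh jjg ern
Hunk 3: at line 1 remove [grppc,ugyue,mrexb] add [hbu] -> 5 lines: wuh hbu pdh jjg ern
Hunk 4: at line 2 remove [pdh,jjg] add [tcsz] -> 4 lines: wuh hbu tcsz ern
Final line count: 4

Answer: 4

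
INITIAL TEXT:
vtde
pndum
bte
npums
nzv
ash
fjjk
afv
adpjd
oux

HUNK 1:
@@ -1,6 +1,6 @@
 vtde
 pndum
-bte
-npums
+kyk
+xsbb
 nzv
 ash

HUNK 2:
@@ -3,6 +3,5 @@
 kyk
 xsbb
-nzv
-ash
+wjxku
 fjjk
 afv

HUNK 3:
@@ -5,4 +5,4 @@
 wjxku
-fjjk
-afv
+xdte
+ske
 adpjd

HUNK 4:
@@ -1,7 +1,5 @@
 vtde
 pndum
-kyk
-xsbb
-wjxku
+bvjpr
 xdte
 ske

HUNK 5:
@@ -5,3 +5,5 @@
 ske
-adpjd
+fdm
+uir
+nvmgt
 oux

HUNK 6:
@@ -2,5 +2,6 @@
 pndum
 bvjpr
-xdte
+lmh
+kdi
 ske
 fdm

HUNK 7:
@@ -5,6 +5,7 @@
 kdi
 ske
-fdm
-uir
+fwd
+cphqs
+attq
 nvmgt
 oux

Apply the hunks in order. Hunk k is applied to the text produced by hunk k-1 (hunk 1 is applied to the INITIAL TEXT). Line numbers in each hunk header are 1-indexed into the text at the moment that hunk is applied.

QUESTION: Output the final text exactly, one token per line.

Hunk 1: at line 1 remove [bte,npums] add [kyk,xsbb] -> 10 lines: vtde pndum kyk xsbb nzv ash fjjk afv adpjd oux
Hunk 2: at line 3 remove [nzv,ash] add [wjxku] -> 9 lines: vtde pndum kyk xsbb wjxku fjjk afv adpjd oux
Hunk 3: at line 5 remove [fjjk,afv] add [xdte,ske] -> 9 lines: vtde pndum kyk xsbb wjxku xdte ske adpjd oux
Hunk 4: at line 1 remove [kyk,xsbb,wjxku] add [bvjpr] -> 7 lines: vtde pndum bvjpr xdte ske adpjd oux
Hunk 5: at line 5 remove [adpjd] add [fdm,uir,nvmgt] -> 9 lines: vtde pndum bvjpr xdte ske fdm uir nvmgt oux
Hunk 6: at line 2 remove [xdte] add [lmh,kdi] -> 10 lines: vtde pndum bvjpr lmh kdi ske fdm uir nvmgt oux
Hunk 7: at line 5 remove [fdm,uir] add [fwd,cphqs,attq] -> 11 lines: vtde pndum bvjpr lmh kdi ske fwd cphqs attq nvmgt oux

Answer: vtde
pndum
bvjpr
lmh
kdi
ske
fwd
cphqs
attq
nvmgt
oux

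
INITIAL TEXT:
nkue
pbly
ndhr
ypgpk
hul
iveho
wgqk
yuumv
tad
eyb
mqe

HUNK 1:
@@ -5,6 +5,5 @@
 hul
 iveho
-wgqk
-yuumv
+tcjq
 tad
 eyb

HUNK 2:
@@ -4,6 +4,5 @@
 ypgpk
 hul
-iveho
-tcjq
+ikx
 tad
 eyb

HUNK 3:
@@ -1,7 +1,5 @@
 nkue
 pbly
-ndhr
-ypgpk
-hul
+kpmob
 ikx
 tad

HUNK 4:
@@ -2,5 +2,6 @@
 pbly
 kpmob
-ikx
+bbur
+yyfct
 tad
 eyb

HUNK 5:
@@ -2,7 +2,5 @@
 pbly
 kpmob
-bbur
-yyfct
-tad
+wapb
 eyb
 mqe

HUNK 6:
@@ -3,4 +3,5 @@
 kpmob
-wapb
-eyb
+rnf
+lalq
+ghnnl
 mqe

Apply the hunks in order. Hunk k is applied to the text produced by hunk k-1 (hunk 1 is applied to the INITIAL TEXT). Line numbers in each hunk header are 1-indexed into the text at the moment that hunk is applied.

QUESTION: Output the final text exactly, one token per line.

Hunk 1: at line 5 remove [wgqk,yuumv] add [tcjq] -> 10 lines: nkue pbly ndhr ypgpk hul iveho tcjq tad eyb mqe
Hunk 2: at line 4 remove [iveho,tcjq] add [ikx] -> 9 lines: nkue pbly ndhr ypgpk hul ikx tad eyb mqe
Hunk 3: at line 1 remove [ndhr,ypgpk,hul] add [kpmob] -> 7 lines: nkue pbly kpmob ikx tad eyb mqe
Hunk 4: at line 2 remove [ikx] add [bbur,yyfct] -> 8 lines: nkue pbly kpmob bbur yyfct tad eyb mqe
Hunk 5: at line 2 remove [bbur,yyfct,tad] add [wapb] -> 6 lines: nkue pbly kpmob wapb eyb mqe
Hunk 6: at line 3 remove [wapb,eyb] add [rnf,lalq,ghnnl] -> 7 lines: nkue pbly kpmob rnf lalq ghnnl mqe

Answer: nkue
pbly
kpmob
rnf
lalq
ghnnl
mqe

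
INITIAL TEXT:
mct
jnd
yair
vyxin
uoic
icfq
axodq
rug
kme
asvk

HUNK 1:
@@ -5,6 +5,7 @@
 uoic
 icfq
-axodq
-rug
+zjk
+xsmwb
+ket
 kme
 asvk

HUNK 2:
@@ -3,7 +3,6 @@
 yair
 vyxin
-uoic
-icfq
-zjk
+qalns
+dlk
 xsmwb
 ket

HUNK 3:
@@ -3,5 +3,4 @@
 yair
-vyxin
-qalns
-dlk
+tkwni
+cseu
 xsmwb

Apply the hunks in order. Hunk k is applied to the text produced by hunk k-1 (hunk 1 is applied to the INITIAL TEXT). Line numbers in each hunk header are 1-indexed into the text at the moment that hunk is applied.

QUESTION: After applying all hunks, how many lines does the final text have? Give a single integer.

Answer: 9

Derivation:
Hunk 1: at line 5 remove [axodq,rug] add [zjk,xsmwb,ket] -> 11 lines: mct jnd yair vyxin uoic icfq zjk xsmwb ket kme asvk
Hunk 2: at line 3 remove [uoic,icfq,zjk] add [qalns,dlk] -> 10 lines: mct jnd yair vyxin qalns dlk xsmwb ket kme asvk
Hunk 3: at line 3 remove [vyxin,qalns,dlk] add [tkwni,cseu] -> 9 lines: mct jnd yair tkwni cseu xsmwb ket kme asvk
Final line count: 9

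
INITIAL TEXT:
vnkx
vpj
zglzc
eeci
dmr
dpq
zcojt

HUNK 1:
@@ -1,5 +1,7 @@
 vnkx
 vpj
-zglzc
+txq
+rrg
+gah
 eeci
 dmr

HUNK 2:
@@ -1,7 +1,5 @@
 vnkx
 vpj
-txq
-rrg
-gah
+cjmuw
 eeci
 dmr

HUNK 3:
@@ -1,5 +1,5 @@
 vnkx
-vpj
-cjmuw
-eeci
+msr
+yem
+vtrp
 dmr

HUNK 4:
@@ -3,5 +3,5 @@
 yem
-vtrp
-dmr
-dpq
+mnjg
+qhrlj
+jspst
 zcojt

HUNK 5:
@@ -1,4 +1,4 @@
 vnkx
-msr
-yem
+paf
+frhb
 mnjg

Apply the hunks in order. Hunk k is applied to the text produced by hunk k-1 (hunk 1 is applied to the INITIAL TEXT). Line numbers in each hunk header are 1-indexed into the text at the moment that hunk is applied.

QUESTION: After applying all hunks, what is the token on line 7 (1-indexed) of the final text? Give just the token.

Answer: zcojt

Derivation:
Hunk 1: at line 1 remove [zglzc] add [txq,rrg,gah] -> 9 lines: vnkx vpj txq rrg gah eeci dmr dpq zcojt
Hunk 2: at line 1 remove [txq,rrg,gah] add [cjmuw] -> 7 lines: vnkx vpj cjmuw eeci dmr dpq zcojt
Hunk 3: at line 1 remove [vpj,cjmuw,eeci] add [msr,yem,vtrp] -> 7 lines: vnkx msr yem vtrp dmr dpq zcojt
Hunk 4: at line 3 remove [vtrp,dmr,dpq] add [mnjg,qhrlj,jspst] -> 7 lines: vnkx msr yem mnjg qhrlj jspst zcojt
Hunk 5: at line 1 remove [msr,yem] add [paf,frhb] -> 7 lines: vnkx paf frhb mnjg qhrlj jspst zcojt
Final line 7: zcojt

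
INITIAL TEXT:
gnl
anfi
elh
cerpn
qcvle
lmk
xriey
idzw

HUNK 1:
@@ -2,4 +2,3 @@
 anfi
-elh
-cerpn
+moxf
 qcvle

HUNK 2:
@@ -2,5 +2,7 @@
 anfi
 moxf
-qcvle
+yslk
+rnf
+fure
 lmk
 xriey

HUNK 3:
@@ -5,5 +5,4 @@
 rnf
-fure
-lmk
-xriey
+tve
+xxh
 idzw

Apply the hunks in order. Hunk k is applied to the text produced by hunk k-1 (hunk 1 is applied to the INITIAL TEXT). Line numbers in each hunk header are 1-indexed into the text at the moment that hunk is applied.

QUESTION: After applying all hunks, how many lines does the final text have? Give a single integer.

Answer: 8

Derivation:
Hunk 1: at line 2 remove [elh,cerpn] add [moxf] -> 7 lines: gnl anfi moxf qcvle lmk xriey idzw
Hunk 2: at line 2 remove [qcvle] add [yslk,rnf,fure] -> 9 lines: gnl anfi moxf yslk rnf fure lmk xriey idzw
Hunk 3: at line 5 remove [fure,lmk,xriey] add [tve,xxh] -> 8 lines: gnl anfi moxf yslk rnf tve xxh idzw
Final line count: 8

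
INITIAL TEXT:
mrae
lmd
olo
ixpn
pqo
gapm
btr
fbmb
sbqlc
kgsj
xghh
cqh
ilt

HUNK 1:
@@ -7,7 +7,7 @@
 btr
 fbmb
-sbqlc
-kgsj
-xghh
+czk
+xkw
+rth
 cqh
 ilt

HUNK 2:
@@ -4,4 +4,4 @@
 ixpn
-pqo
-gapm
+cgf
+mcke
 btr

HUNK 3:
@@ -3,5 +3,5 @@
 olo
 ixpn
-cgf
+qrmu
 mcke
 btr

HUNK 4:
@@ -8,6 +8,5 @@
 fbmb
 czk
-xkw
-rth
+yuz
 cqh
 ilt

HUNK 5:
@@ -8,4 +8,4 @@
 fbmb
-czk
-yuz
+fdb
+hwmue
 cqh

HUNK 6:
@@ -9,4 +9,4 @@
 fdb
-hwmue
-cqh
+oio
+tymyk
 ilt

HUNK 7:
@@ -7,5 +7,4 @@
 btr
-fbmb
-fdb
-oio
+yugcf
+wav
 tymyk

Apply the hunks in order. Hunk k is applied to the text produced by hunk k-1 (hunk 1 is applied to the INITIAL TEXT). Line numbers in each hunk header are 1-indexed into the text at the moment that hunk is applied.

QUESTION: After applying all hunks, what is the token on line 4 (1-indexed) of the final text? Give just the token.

Hunk 1: at line 7 remove [sbqlc,kgsj,xghh] add [czk,xkw,rth] -> 13 lines: mrae lmd olo ixpn pqo gapm btr fbmb czk xkw rth cqh ilt
Hunk 2: at line 4 remove [pqo,gapm] add [cgf,mcke] -> 13 lines: mrae lmd olo ixpn cgf mcke btr fbmb czk xkw rth cqh ilt
Hunk 3: at line 3 remove [cgf] add [qrmu] -> 13 lines: mrae lmd olo ixpn qrmu mcke btr fbmb czk xkw rth cqh ilt
Hunk 4: at line 8 remove [xkw,rth] add [yuz] -> 12 lines: mrae lmd olo ixpn qrmu mcke btr fbmb czk yuz cqh ilt
Hunk 5: at line 8 remove [czk,yuz] add [fdb,hwmue] -> 12 lines: mrae lmd olo ixpn qrmu mcke btr fbmb fdb hwmue cqh ilt
Hunk 6: at line 9 remove [hwmue,cqh] add [oio,tymyk] -> 12 lines: mrae lmd olo ixpn qrmu mcke btr fbmb fdb oio tymyk ilt
Hunk 7: at line 7 remove [fbmb,fdb,oio] add [yugcf,wav] -> 11 lines: mrae lmd olo ixpn qrmu mcke btr yugcf wav tymyk ilt
Final line 4: ixpn

Answer: ixpn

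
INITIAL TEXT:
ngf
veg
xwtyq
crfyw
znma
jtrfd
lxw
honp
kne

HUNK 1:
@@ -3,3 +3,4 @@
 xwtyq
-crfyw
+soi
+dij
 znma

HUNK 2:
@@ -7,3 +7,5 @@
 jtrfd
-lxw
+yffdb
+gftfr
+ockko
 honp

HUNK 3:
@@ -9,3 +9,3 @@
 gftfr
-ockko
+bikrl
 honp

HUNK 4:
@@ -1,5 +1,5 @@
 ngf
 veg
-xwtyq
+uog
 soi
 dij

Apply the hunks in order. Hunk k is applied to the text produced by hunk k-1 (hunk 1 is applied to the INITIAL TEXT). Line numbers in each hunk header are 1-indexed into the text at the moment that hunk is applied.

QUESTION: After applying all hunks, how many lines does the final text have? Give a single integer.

Answer: 12

Derivation:
Hunk 1: at line 3 remove [crfyw] add [soi,dij] -> 10 lines: ngf veg xwtyq soi dij znma jtrfd lxw honp kne
Hunk 2: at line 7 remove [lxw] add [yffdb,gftfr,ockko] -> 12 lines: ngf veg xwtyq soi dij znma jtrfd yffdb gftfr ockko honp kne
Hunk 3: at line 9 remove [ockko] add [bikrl] -> 12 lines: ngf veg xwtyq soi dij znma jtrfd yffdb gftfr bikrl honp kne
Hunk 4: at line 1 remove [xwtyq] add [uog] -> 12 lines: ngf veg uog soi dij znma jtrfd yffdb gftfr bikrl honp kne
Final line count: 12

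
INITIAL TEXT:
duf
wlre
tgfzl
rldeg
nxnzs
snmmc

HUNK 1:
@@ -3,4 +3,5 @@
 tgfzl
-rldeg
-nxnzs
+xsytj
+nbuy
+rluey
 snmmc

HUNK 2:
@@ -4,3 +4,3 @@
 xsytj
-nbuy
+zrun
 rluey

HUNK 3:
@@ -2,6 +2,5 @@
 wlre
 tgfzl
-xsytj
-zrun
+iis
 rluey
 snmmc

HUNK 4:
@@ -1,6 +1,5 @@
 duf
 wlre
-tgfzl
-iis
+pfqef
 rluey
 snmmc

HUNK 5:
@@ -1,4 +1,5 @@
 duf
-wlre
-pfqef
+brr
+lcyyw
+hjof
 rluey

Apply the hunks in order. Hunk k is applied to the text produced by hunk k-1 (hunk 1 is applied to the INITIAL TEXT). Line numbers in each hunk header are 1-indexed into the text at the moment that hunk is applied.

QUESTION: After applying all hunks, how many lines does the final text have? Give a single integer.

Answer: 6

Derivation:
Hunk 1: at line 3 remove [rldeg,nxnzs] add [xsytj,nbuy,rluey] -> 7 lines: duf wlre tgfzl xsytj nbuy rluey snmmc
Hunk 2: at line 4 remove [nbuy] add [zrun] -> 7 lines: duf wlre tgfzl xsytj zrun rluey snmmc
Hunk 3: at line 2 remove [xsytj,zrun] add [iis] -> 6 lines: duf wlre tgfzl iis rluey snmmc
Hunk 4: at line 1 remove [tgfzl,iis] add [pfqef] -> 5 lines: duf wlre pfqef rluey snmmc
Hunk 5: at line 1 remove [wlre,pfqef] add [brr,lcyyw,hjof] -> 6 lines: duf brr lcyyw hjof rluey snmmc
Final line count: 6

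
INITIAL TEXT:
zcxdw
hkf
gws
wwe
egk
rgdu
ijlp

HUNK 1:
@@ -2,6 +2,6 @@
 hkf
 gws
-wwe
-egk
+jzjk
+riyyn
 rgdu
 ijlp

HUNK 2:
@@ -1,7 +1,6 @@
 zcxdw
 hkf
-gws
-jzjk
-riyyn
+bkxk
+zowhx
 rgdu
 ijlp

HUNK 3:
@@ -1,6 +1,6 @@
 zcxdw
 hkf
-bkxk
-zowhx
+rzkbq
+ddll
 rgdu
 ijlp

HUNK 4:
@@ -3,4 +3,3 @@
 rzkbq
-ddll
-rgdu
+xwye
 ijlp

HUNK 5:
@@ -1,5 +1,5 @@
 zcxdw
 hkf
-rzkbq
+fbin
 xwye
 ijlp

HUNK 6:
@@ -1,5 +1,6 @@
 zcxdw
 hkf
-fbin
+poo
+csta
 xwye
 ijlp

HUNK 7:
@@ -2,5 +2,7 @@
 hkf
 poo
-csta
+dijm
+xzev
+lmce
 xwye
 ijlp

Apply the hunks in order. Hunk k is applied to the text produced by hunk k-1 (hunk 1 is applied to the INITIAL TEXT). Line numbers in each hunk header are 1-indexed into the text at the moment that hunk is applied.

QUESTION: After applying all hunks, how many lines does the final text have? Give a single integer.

Hunk 1: at line 2 remove [wwe,egk] add [jzjk,riyyn] -> 7 lines: zcxdw hkf gws jzjk riyyn rgdu ijlp
Hunk 2: at line 1 remove [gws,jzjk,riyyn] add [bkxk,zowhx] -> 6 lines: zcxdw hkf bkxk zowhx rgdu ijlp
Hunk 3: at line 1 remove [bkxk,zowhx] add [rzkbq,ddll] -> 6 lines: zcxdw hkf rzkbq ddll rgdu ijlp
Hunk 4: at line 3 remove [ddll,rgdu] add [xwye] -> 5 lines: zcxdw hkf rzkbq xwye ijlp
Hunk 5: at line 1 remove [rzkbq] add [fbin] -> 5 lines: zcxdw hkf fbin xwye ijlp
Hunk 6: at line 1 remove [fbin] add [poo,csta] -> 6 lines: zcxdw hkf poo csta xwye ijlp
Hunk 7: at line 2 remove [csta] add [dijm,xzev,lmce] -> 8 lines: zcxdw hkf poo dijm xzev lmce xwye ijlp
Final line count: 8

Answer: 8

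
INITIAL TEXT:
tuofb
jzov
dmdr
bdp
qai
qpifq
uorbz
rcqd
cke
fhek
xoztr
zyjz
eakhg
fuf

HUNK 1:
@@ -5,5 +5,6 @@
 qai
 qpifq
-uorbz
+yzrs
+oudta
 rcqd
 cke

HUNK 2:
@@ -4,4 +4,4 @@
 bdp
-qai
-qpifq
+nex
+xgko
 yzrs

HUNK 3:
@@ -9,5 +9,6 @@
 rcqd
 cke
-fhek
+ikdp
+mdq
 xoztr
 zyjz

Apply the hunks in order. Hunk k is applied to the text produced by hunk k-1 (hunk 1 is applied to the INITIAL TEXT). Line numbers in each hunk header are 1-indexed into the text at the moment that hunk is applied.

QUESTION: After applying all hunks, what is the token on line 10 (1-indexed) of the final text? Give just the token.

Hunk 1: at line 5 remove [uorbz] add [yzrs,oudta] -> 15 lines: tuofb jzov dmdr bdp qai qpifq yzrs oudta rcqd cke fhek xoztr zyjz eakhg fuf
Hunk 2: at line 4 remove [qai,qpifq] add [nex,xgko] -> 15 lines: tuofb jzov dmdr bdp nex xgko yzrs oudta rcqd cke fhek xoztr zyjz eakhg fuf
Hunk 3: at line 9 remove [fhek] add [ikdp,mdq] -> 16 lines: tuofb jzov dmdr bdp nex xgko yzrs oudta rcqd cke ikdp mdq xoztr zyjz eakhg fuf
Final line 10: cke

Answer: cke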